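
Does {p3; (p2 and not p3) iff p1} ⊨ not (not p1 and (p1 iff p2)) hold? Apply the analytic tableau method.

No

Initial set: {p3; ((p2 and not p3) iff p1); not not (not p1 and (p1 iff p2))}.
not not (not p1 and (p1 iff p2)): α-rule — add not p1, (p1 iff p2).
((p2 and not p3) iff p1): β-rule — branch into (p2 and not p3), p1  //  not (p2 and not p3), not p1.
  branch 1 (add (p2 and not p3), p1):
    × closes — contains both p1 and not p1.
  branch 2 (add not (p2 and not p3), not p1):
    (p1 iff p2): β-rule — branch into p1, p2  //  not p1, not p2.
      branch 2.1 (add p1, p2):
        × closes — contains both p1 and not p1.
      branch 2.2 (add not p1, not p2):
        not (p2 and not p3): β-rule — branch into not p2  //  not not p3.
          branch 2.2.1 (add not p2):
            ○ open, literals {p1=false, p2=false, p3=true}.
          branch 2.2.2 (add not not p3):
            ○ open, literals {p1=false, p2=false, p3=true}.
2 branches closed, 2 open.
An open branch gives a countermodel: p1=false, p2=false, p3=true (unmentioned atoms arbitrary); the premises hold there but the conclusion fails.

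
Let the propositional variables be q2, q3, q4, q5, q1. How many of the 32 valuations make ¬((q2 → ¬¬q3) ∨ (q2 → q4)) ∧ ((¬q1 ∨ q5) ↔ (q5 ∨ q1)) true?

Initial set: {(¬((q2 → ¬¬q3) ∨ (q2 → q4)) ∧ ((¬q1 ∨ q5) ↔ (q5 ∨ q1)))}.
(¬((q2 → ¬¬q3) ∨ (q2 → q4)) ∧ ((¬q1 ∨ q5) ↔ (q5 ∨ q1))): α-rule — add ¬((q2 → ¬¬q3) ∨ (q2 → q4)), ((¬q1 ∨ q5) ↔ (q5 ∨ q1)).
¬((q2 → ¬¬q3) ∨ (q2 → q4)): α-rule — add ¬(q2 → ¬¬q3), ¬(q2 → q4).
¬(q2 → ¬¬q3): α-rule — add q2, ¬¬¬q3.
¬(q2 → q4): α-rule — add q2, ¬q4.
¬¬¬q3: drop double negation, giving ¬q3.
((¬q1 ∨ q5) ↔ (q5 ∨ q1)): β-rule — branch into (¬q1 ∨ q5), (q5 ∨ q1)  //  ¬(¬q1 ∨ q5), ¬(q5 ∨ q1).
  branch 1 (add (¬q1 ∨ q5), (q5 ∨ q1)):
    (¬q1 ∨ q5): β-rule — branch into ¬q1  //  q5.
      branch 1.1 (add ¬q1):
        (q5 ∨ q1): β-rule — branch into q5  //  q1.
          branch 1.1.1 (add q5):
            ○ open, literals {q1=false, q2=true, q3=false, q4=false, q5=true}.
          branch 1.1.2 (add q1):
            × closes — contains both q1 and ¬q1.
      branch 1.2 (add q5):
        (q5 ∨ q1): β-rule — branch into q5  //  q1.
          branch 1.2.1 (add q5):
            ○ open, literals {q2=true, q3=false, q4=false, q5=true}.
          branch 1.2.2 (add q1):
            ○ open, literals {q1=true, q2=true, q3=false, q4=false, q5=true}.
  branch 2 (add ¬(¬q1 ∨ q5), ¬(q5 ∨ q1)):
    ¬(¬q1 ∨ q5): α-rule — add ¬¬q1, ¬q5.
    ¬(q5 ∨ q1): α-rule — add ¬q5, ¬q1.
    × closes — contains both q1 and ¬q1.
2 branches closed, 3 open.
Each open branch fixes some atoms; the unmentioned ones are free. Counting distinct full assignments: branch {q1=false, q2=true, q3=false, q4=false, q5=true} (none free) contributes 1 new; branch {q2=true, q3=false, q4=false, q5=true} (q1) contributes 1 new; branch {q1=true, q2=true, q3=false, q4=false, q5=true} (none free) contributes 0 new. Total: 2.

2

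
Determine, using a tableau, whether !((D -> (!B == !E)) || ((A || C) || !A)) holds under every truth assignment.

Assume the negation and expand:
Initial set: {F !((D -> (!B == !E)) || ((A || C) || !A))}.
F !((D -> (!B == !E)) || ((A || C) || !A)): β-rule — branch into T (D -> (!B == !E))  //  T ((A || C) || !A).
  branch 1 (add T (D -> (!B == !E))):
    T (D -> (!B == !E)): β-rule — branch into F D  //  T (!B == !E).
      branch 1.1 (add F D):
        ○ open, literals {D=F}.
      branch 1.2 (add T (!B == !E)):
        T (!B == !E): β-rule — branch into T !B, T !E  //  F !B, F !E.
          branch 1.2.1 (add T !B, T !E):
            ○ open, literals {B=F, E=F}.
          branch 1.2.2 (add F !B, F !E):
            ○ open, literals {B=T, E=T}.
  branch 2 (add T ((A || C) || !A)):
    T ((A || C) || !A): β-rule — branch into T (A || C)  //  T !A.
      branch 2.1 (add T (A || C)):
        T (A || C): β-rule — branch into T A  //  T C.
          branch 2.1.1 (add T A):
            ○ open, literals {A=T}.
          branch 2.1.2 (add T C):
            ○ open, literals {C=T}.
      branch 2.2 (add T !A):
        ○ open, literals {A=F}.
0 branches closed, 6 open.
An open branch gives a countermodel: D=F (unmentioned atoms arbitrary); under it the original formula is false.

Not valid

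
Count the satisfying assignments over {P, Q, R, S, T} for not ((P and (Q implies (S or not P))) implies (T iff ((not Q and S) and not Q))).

6

Initial set: {not ((P and (Q implies (S or not P))) implies (T iff ((not Q and S) and not Q)))}.
not ((P and (Q implies (S or not P))) implies (T iff ((not Q and S) and not Q))): α-rule — add (P and (Q implies (S or not P))), not (T iff ((not Q and S) and not Q)).
(P and (Q implies (S or not P))): α-rule — add P, (Q implies (S or not P)).
not (T iff ((not Q and S) and not Q)): β-rule — branch into T, not ((not Q and S) and not Q)  //  not T, ((not Q and S) and not Q).
  branch 1 (add T, not ((not Q and S) and not Q)):
    (Q implies (S or not P)): β-rule — branch into not Q  //  (S or not P).
      branch 1.1 (add not Q):
        not ((not Q and S) and not Q): β-rule — branch into not (not Q and S)  //  not not Q.
          branch 1.1.1 (add not (not Q and S)):
            not (not Q and S): β-rule — branch into not not Q  //  not S.
              branch 1.1.1.1 (add not not Q):
                × closes — contains both Q and not Q.
              branch 1.1.1.2 (add not S):
                ○ open, literals {P=1, Q=0, S=0, T=1}.
          branch 1.1.2 (add not not Q):
            × closes — contains both Q and not Q.
      branch 1.2 (add (S or not P)):
        not ((not Q and S) and not Q): β-rule — branch into not (not Q and S)  //  not not Q.
          branch 1.2.1 (add not (not Q and S)):
            (S or not P): β-rule — branch into S  //  not P.
              branch 1.2.1.1 (add S):
                not (not Q and S): β-rule — branch into not not Q  //  not S.
                  branch 1.2.1.1.1 (add not not Q):
                    ○ open, literals {P=1, Q=1, S=1, T=1}.
                  branch 1.2.1.1.2 (add not S):
                    × closes — contains both S and not S.
              branch 1.2.1.2 (add not P):
                × closes — contains both P and not P.
          branch 1.2.2 (add not not Q):
            (S or not P): β-rule — branch into S  //  not P.
              branch 1.2.2.1 (add S):
                ○ open, literals {P=1, Q=1, S=1, T=1}.
              branch 1.2.2.2 (add not P):
                × closes — contains both P and not P.
  branch 2 (add not T, ((not Q and S) and not Q)):
    ((not Q and S) and not Q): α-rule — add (not Q and S), not Q.
    (not Q and S): α-rule — add not Q, S.
    (Q implies (S or not P)): β-rule — branch into not Q  //  (S or not P).
      branch 2.1 (add not Q):
        ○ open, literals {P=1, Q=0, S=1, T=0}.
      branch 2.2 (add (S or not P)):
        (S or not P): β-rule — branch into S  //  not P.
          branch 2.2.1 (add S):
            ○ open, literals {P=1, Q=0, S=1, T=0}.
          branch 2.2.2 (add not P):
            × closes — contains both P and not P.
6 branches closed, 5 open.
Each open branch fixes some atoms; the unmentioned ones are free. Counting distinct full assignments: branch {P=1, Q=0, S=0, T=1} (R) contributes 2 new; branch {P=1, Q=1, S=1, T=1} (R) contributes 2 new; branch {P=1, Q=1, S=1, T=1} (R) contributes 0 new; branch {P=1, Q=0, S=1, T=0} (R) contributes 2 new; branch {P=1, Q=0, S=1, T=0} (R) contributes 0 new. Total: 6.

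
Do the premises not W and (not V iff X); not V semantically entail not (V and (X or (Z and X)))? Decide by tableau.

Yes

Initial set: {(not W and (not V iff X)); not V; not not (V and (X or (Z and X)))}.
(not W and (not V iff X)): α-rule — add not W, (not V iff X).
not not (V and (X or (Z and X))): α-rule — add V, (X or (Z and X)).
× closes — contains both V and not V.
All 1 branch closes.
Every branch closed, so the premises entail the conclusion.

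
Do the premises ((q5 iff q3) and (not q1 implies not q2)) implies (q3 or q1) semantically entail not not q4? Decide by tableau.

Initial set: {(((q5 iff q3) and (not q1 implies not q2)) implies (q3 or q1)); not not not q4}.
not not not q4: drop double negation, giving not q4.
(((q5 iff q3) and (not q1 implies not q2)) implies (q3 or q1)): β-rule — branch into not ((q5 iff q3) and (not q1 implies not q2))  //  (q3 or q1).
  branch 1 (add not ((q5 iff q3) and (not q1 implies not q2))):
    not ((q5 iff q3) and (not q1 implies not q2)): β-rule — branch into not (q5 iff q3)  //  not (not q1 implies not q2).
      branch 1.1 (add not (q5 iff q3)):
        not (q5 iff q3): β-rule — branch into q5, not q3  //  not q5, q3.
          branch 1.1.1 (add q5, not q3):
            ○ open, literals {q3=false, q4=false, q5=true}.
          branch 1.1.2 (add not q5, q3):
            ○ open, literals {q3=true, q4=false, q5=false}.
      branch 1.2 (add not (not q1 implies not q2)):
        not (not q1 implies not q2): α-rule — add not q1, not not q2.
        ○ open, literals {q1=false, q2=true, q4=false}.
  branch 2 (add (q3 or q1)):
    (q3 or q1): β-rule — branch into q3  //  q1.
      branch 2.1 (add q3):
        ○ open, literals {q3=true, q4=false}.
      branch 2.2 (add q1):
        ○ open, literals {q1=true, q4=false}.
0 branches closed, 5 open.
An open branch gives a countermodel: q3=false, q4=false, q5=true (unmentioned atoms arbitrary); the premises hold there but the conclusion fails.

No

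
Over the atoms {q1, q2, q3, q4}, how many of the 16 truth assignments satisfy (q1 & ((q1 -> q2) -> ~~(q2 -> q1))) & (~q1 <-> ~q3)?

4

Initial set: {((q1 & ((q1 -> q2) -> ~~(q2 -> q1))) & (~q1 <-> ~q3))}.
((q1 & ((q1 -> q2) -> ~~(q2 -> q1))) & (~q1 <-> ~q3)): α-rule — add (q1 & ((q1 -> q2) -> ~~(q2 -> q1))), (~q1 <-> ~q3).
(q1 & ((q1 -> q2) -> ~~(q2 -> q1))): α-rule — add q1, ((q1 -> q2) -> ~~(q2 -> q1)).
(~q1 <-> ~q3): β-rule — branch into ~q1, ~q3  //  ~~q1, ~~q3.
  branch 1 (add ~q1, ~q3):
    × closes — contains both q1 and ~q1.
  branch 2 (add ~~q1, ~~q3):
    ((q1 -> q2) -> ~~(q2 -> q1)): β-rule — branch into ~(q1 -> q2)  //  ~~(q2 -> q1).
      branch 2.1 (add ~(q1 -> q2)):
        ~(q1 -> q2): α-rule — add q1, ~q2.
        ○ open, literals {q1=true, q2=false, q3=true}.
      branch 2.2 (add ~~(q2 -> q1)):
        ~~(q2 -> q1): drop double negation, giving (q2 -> q1).
        (q2 -> q1): β-rule — branch into ~q2  //  q1.
          branch 2.2.1 (add ~q2):
            ○ open, literals {q1=true, q2=false, q3=true}.
          branch 2.2.2 (add q1):
            ○ open, literals {q1=true, q3=true}.
1 branch closed, 3 open.
Each open branch fixes some atoms; the unmentioned ones are free. Counting distinct full assignments: branch {q1=true, q2=false, q3=true} (q4) contributes 2 new; branch {q1=true, q2=false, q3=true} (q4) contributes 0 new; branch {q1=true, q3=true} (q2, q4) contributes 2 new. Total: 4.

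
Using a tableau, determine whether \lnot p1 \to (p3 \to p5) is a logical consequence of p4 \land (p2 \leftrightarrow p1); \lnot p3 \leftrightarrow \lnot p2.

Yes

Initial set: {(p4 \land (p2 \leftrightarrow p1)); (\lnot p3 \leftrightarrow \lnot p2); \lnot (\lnot p1 \to (p3 \to p5))}.
(p4 \land (p2 \leftrightarrow p1)): α-rule — add p4, (p2 \leftrightarrow p1).
\lnot (\lnot p1 \to (p3 \to p5)): α-rule — add \lnot p1, \lnot (p3 \to p5).
\lnot (p3 \to p5): α-rule — add p3, \lnot p5.
(\lnot p3 \leftrightarrow \lnot p2): β-rule — branch into \lnot p3, \lnot p2  //  \lnot \lnot p3, \lnot \lnot p2.
  branch 1 (add \lnot p3, \lnot p2):
    × closes — contains both p3 and \lnot p3.
  branch 2 (add \lnot \lnot p3, \lnot \lnot p2):
    (p2 \leftrightarrow p1): β-rule — branch into p2, p1  //  \lnot p2, \lnot p1.
      branch 2.1 (add p2, p1):
        × closes — contains both p1 and \lnot p1.
      branch 2.2 (add \lnot p2, \lnot p1):
        × closes — contains both p2 and \lnot p2.
All 3 branches close.
Every branch closed, so the premises entail the conclusion.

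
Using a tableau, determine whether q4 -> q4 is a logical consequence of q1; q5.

Yes

Initial set: {q1; q5; ~(q4 -> q4)}.
~(q4 -> q4): α-rule — add q4, ~q4.
× closes — contains both q4 and ~q4.
All 1 branch closes.
Every branch closed, so the premises entail the conclusion.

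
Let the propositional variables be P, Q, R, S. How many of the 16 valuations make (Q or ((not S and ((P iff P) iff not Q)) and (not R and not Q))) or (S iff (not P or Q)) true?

Initial set: {((Q or ((not S and ((P iff P) iff not Q)) and (not R and not Q))) or (S iff (not P or Q)))}.
((Q or ((not S and ((P iff P) iff not Q)) and (not R and not Q))) or (S iff (not P or Q))): β-rule — branch into (Q or ((not S and ((P iff P) iff not Q)) and (not R and not Q)))  //  (S iff (not P or Q)).
  branch 1 (add (Q or ((not S and ((P iff P) iff not Q)) and (not R and not Q)))):
    (Q or ((not S and ((P iff P) iff not Q)) and (not R and not Q))): β-rule — branch into Q  //  ((not S and ((P iff P) iff not Q)) and (not R and not Q)).
      branch 1.1 (add Q):
        ○ open, literals {Q=T}.
      branch 1.2 (add ((not S and ((P iff P) iff not Q)) and (not R and not Q))):
        ((not S and ((P iff P) iff not Q)) and (not R and not Q)): α-rule — add (not S and ((P iff P) iff not Q)), (not R and not Q).
        (not S and ((P iff P) iff not Q)): α-rule — add not S, ((P iff P) iff not Q).
        (not R and not Q): α-rule — add not R, not Q.
        ((P iff P) iff not Q): β-rule — branch into (P iff P), not Q  //  not (P iff P), not not Q.
          branch 1.2.1 (add (P iff P), not Q):
            (P iff P): β-rule — branch into P, P  //  not P, not P.
              branch 1.2.1.1 (add P, P):
                ○ open, literals {P=T, Q=F, R=F, S=F}.
              branch 1.2.1.2 (add not P, not P):
                ○ open, literals {P=F, Q=F, R=F, S=F}.
          branch 1.2.2 (add not (P iff P), not not Q):
            × closes — contains both Q and not Q.
  branch 2 (add (S iff (not P or Q))):
    (S iff (not P or Q)): β-rule — branch into S, (not P or Q)  //  not S, not (not P or Q).
      branch 2.1 (add S, (not P or Q)):
        (not P or Q): β-rule — branch into not P  //  Q.
          branch 2.1.1 (add not P):
            ○ open, literals {P=F, S=T}.
          branch 2.1.2 (add Q):
            ○ open, literals {Q=T, S=T}.
      branch 2.2 (add not S, not (not P or Q)):
        not (not P or Q): α-rule — add not not P, not Q.
        ○ open, literals {P=T, Q=F, S=F}.
1 branch closed, 6 open.
Each open branch fixes some atoms; the unmentioned ones are free. Counting distinct full assignments: branch {Q=T} (P, R, S) contributes 8 new; branch {P=T, Q=F, R=F, S=F} (none free) contributes 1 new; branch {P=F, Q=F, R=F, S=F} (none free) contributes 1 new; branch {P=F, S=T} (Q, R) contributes 2 new; branch {Q=T, S=T} (P, R) contributes 0 new; branch {P=T, Q=F, S=F} (R) contributes 1 new. Total: 13.

13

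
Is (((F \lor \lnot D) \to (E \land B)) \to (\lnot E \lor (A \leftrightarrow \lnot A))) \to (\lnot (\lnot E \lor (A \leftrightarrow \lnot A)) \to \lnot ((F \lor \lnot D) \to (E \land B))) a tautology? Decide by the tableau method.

Assume the negation and expand:
Initial set: {F ((((F \lor \lnot D) \to (E \land B)) \to (\lnot E \lor (A \leftrightarrow \lnot A))) \to (\lnot (\lnot E \lor (A \leftrightarrow \lnot A)) \to \lnot ((F \lor \lnot D) \to (E \land B))))}.
F ((((F \lor \lnot D) \to (E \land B)) \to (\lnot E \lor (A \leftrightarrow \lnot A))) \to (\lnot (\lnot E \lor (A \leftrightarrow \lnot A)) \to \lnot ((F \lor \lnot D) \to (E \land B)))): α-rule — add T (((F \lor \lnot D) \to (E \land B)) \to (\lnot E \lor (A \leftrightarrow \lnot A))), F (\lnot (\lnot E \lor (A \leftrightarrow \lnot A)) \to \lnot ((F \lor \lnot D) \to (E \land B))).
F (\lnot (\lnot E \lor (A \leftrightarrow \lnot A)) \to \lnot ((F \lor \lnot D) \to (E \land B))): α-rule — add T \lnot (\lnot E \lor (A \leftrightarrow \lnot A)), F \lnot ((F \lor \lnot D) \to (E \land B)).
T \lnot (\lnot E \lor (A \leftrightarrow \lnot A)): α-rule — add F \lnot E, F (A \leftrightarrow \lnot A).
T (((F \lor \lnot D) \to (E \land B)) \to (\lnot E \lor (A \leftrightarrow \lnot A))): β-rule — branch into F ((F \lor \lnot D) \to (E \land B))  //  T (\lnot E \lor (A \leftrightarrow \lnot A)).
  branch 1 (add F ((F \lor \lnot D) \to (E \land B))):
    F ((F \lor \lnot D) \to (E \land B)): α-rule — add T (F \lor \lnot D), F (E \land B).
    F \lnot ((F \lor \lnot D) \to (E \land B)): β-rule — branch into F (F \lor \lnot D)  //  T (E \land B).
      branch 1.1 (add F (F \lor \lnot D)):
        F (F \lor \lnot D): α-rule — add F F, F \lnot D.
        F (A \leftrightarrow \lnot A): β-rule — branch into T A, F \lnot A  //  F A, T \lnot A.
          branch 1.1.1 (add T A, F \lnot A):
            T (F \lor \lnot D): β-rule — branch into T F  //  T \lnot D.
              branch 1.1.1.1 (add T F):
                × closes — contains both F and \lnot F.
              branch 1.1.1.2 (add T \lnot D):
                × closes — contains both D and \lnot D.
          branch 1.1.2 (add F A, T \lnot A):
            T (F \lor \lnot D): β-rule — branch into T F  //  T \lnot D.
              branch 1.1.2.1 (add T F):
                × closes — contains both F and \lnot F.
              branch 1.1.2.2 (add T \lnot D):
                × closes — contains both D and \lnot D.
      branch 1.2 (add T (E \land B)):
        T (E \land B): α-rule — add T E, T B.
        F (A \leftrightarrow \lnot A): β-rule — branch into T A, F \lnot A  //  F A, T \lnot A.
          branch 1.2.1 (add T A, F \lnot A):
            T (F \lor \lnot D): β-rule — branch into T F  //  T \lnot D.
              branch 1.2.1.1 (add T F):
                F (E \land B): β-rule — branch into F E  //  F B.
                  branch 1.2.1.1.1 (add F E):
                    × closes — contains both E and \lnot E.
                  branch 1.2.1.1.2 (add F B):
                    × closes — contains both B and \lnot B.
              branch 1.2.1.2 (add T \lnot D):
                F (E \land B): β-rule — branch into F E  //  F B.
                  branch 1.2.1.2.1 (add F E):
                    × closes — contains both E and \lnot E.
                  branch 1.2.1.2.2 (add F B):
                    × closes — contains both B and \lnot B.
          branch 1.2.2 (add F A, T \lnot A):
            T (F \lor \lnot D): β-rule — branch into T F  //  T \lnot D.
              branch 1.2.2.1 (add T F):
                F (E \land B): β-rule — branch into F E  //  F B.
                  branch 1.2.2.1.1 (add F E):
                    × closes — contains both E and \lnot E.
                  branch 1.2.2.1.2 (add F B):
                    × closes — contains both B and \lnot B.
              branch 1.2.2.2 (add T \lnot D):
                F (E \land B): β-rule — branch into F E  //  F B.
                  branch 1.2.2.2.1 (add F E):
                    × closes — contains both E and \lnot E.
                  branch 1.2.2.2.2 (add F B):
                    × closes — contains both B and \lnot B.
  branch 2 (add T (\lnot E \lor (A \leftrightarrow \lnot A))):
    F \lnot ((F \lor \lnot D) \to (E \land B)): β-rule — branch into F (F \lor \lnot D)  //  T (E \land B).
      branch 2.1 (add F (F \lor \lnot D)):
        F (F \lor \lnot D): α-rule — add F F, F \lnot D.
        F (A \leftrightarrow \lnot A): β-rule — branch into T A, F \lnot A  //  F A, T \lnot A.
          branch 2.1.1 (add T A, F \lnot A):
            T (\lnot E \lor (A \leftrightarrow \lnot A)): β-rule — branch into T \lnot E  //  T (A \leftrightarrow \lnot A).
              branch 2.1.1.1 (add T \lnot E):
                × closes — contains both E and \lnot E.
              branch 2.1.1.2 (add T (A \leftrightarrow \lnot A)):
                T (A \leftrightarrow \lnot A): β-rule — branch into T A, T \lnot A  //  F A, F \lnot A.
                  branch 2.1.1.2.1 (add T A, T \lnot A):
                    × closes — contains both A and \lnot A.
                  branch 2.1.1.2.2 (add F A, F \lnot A):
                    × closes — contains both A and \lnot A.
          branch 2.1.2 (add F A, T \lnot A):
            T (\lnot E \lor (A \leftrightarrow \lnot A)): β-rule — branch into T \lnot E  //  T (A \leftrightarrow \lnot A).
              branch 2.1.2.1 (add T \lnot E):
                × closes — contains both E and \lnot E.
              branch 2.1.2.2 (add T (A \leftrightarrow \lnot A)):
                T (A \leftrightarrow \lnot A): β-rule — branch into T A, T \lnot A  //  F A, F \lnot A.
                  branch 2.1.2.2.1 (add T A, T \lnot A):
                    × closes — contains both A and \lnot A.
                  branch 2.1.2.2.2 (add F A, F \lnot A):
                    × closes — contains both A and \lnot A.
      branch 2.2 (add T (E \land B)):
        T (E \land B): α-rule — add T E, T B.
        F (A \leftrightarrow \lnot A): β-rule — branch into T A, F \lnot A  //  F A, T \lnot A.
          branch 2.2.1 (add T A, F \lnot A):
            T (\lnot E \lor (A \leftrightarrow \lnot A)): β-rule — branch into T \lnot E  //  T (A \leftrightarrow \lnot A).
              branch 2.2.1.1 (add T \lnot E):
                × closes — contains both E and \lnot E.
              branch 2.2.1.2 (add T (A \leftrightarrow \lnot A)):
                T (A \leftrightarrow \lnot A): β-rule — branch into T A, T \lnot A  //  F A, F \lnot A.
                  branch 2.2.1.2.1 (add T A, T \lnot A):
                    × closes — contains both A and \lnot A.
                  branch 2.2.1.2.2 (add F A, F \lnot A):
                    × closes — contains both A and \lnot A.
          branch 2.2.2 (add F A, T \lnot A):
            T (\lnot E \lor (A \leftrightarrow \lnot A)): β-rule — branch into T \lnot E  //  T (A \leftrightarrow \lnot A).
              branch 2.2.2.1 (add T \lnot E):
                × closes — contains both E and \lnot E.
              branch 2.2.2.2 (add T (A \leftrightarrow \lnot A)):
                T (A \leftrightarrow \lnot A): β-rule — branch into T A, T \lnot A  //  F A, F \lnot A.
                  branch 2.2.2.2.1 (add T A, T \lnot A):
                    × closes — contains both A and \lnot A.
                  branch 2.2.2.2.2 (add F A, F \lnot A):
                    × closes — contains both A and \lnot A.
All 24 branches close.
Every branch closed, so the negation is unsatisfiable and the formula is valid.

Valid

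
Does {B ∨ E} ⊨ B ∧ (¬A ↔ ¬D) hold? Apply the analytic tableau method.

No

Initial set: {(B ∨ E); ¬(B ∧ (¬A ↔ ¬D))}.
(B ∨ E): β-rule — branch into B  //  E.
  branch 1 (add B):
    ¬(B ∧ (¬A ↔ ¬D)): β-rule — branch into ¬B  //  ¬(¬A ↔ ¬D).
      branch 1.1 (add ¬B):
        × closes — contains both B and ¬B.
      branch 1.2 (add ¬(¬A ↔ ¬D)):
        ¬(¬A ↔ ¬D): β-rule — branch into ¬A, ¬¬D  //  ¬¬A, ¬D.
          branch 1.2.1 (add ¬A, ¬¬D):
            ○ open, literals {A=0, B=1, D=1}.
          branch 1.2.2 (add ¬¬A, ¬D):
            ○ open, literals {A=1, B=1, D=0}.
  branch 2 (add E):
    ¬(B ∧ (¬A ↔ ¬D)): β-rule — branch into ¬B  //  ¬(¬A ↔ ¬D).
      branch 2.1 (add ¬B):
        ○ open, literals {B=0, E=1}.
      branch 2.2 (add ¬(¬A ↔ ¬D)):
        ¬(¬A ↔ ¬D): β-rule — branch into ¬A, ¬¬D  //  ¬¬A, ¬D.
          branch 2.2.1 (add ¬A, ¬¬D):
            ○ open, literals {A=0, D=1, E=1}.
          branch 2.2.2 (add ¬¬A, ¬D):
            ○ open, literals {A=1, D=0, E=1}.
1 branch closed, 5 open.
An open branch gives a countermodel: A=0, B=1, D=1 (unmentioned atoms arbitrary); the premises hold there but the conclusion fails.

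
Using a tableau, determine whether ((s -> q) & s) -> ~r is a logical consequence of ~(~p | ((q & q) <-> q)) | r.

No

Initial set: {T (~(~p | ((q & q) <-> q)) | r); F (((s -> q) & s) -> ~r)}.
F (((s -> q) & s) -> ~r): α-rule — add T ((s -> q) & s), F ~r.
T ((s -> q) & s): α-rule — add T (s -> q), T s.
T (~(~p | ((q & q) <-> q)) | r): β-rule — branch into T ~(~p | ((q & q) <-> q))  //  T r.
  branch 1 (add T ~(~p | ((q & q) <-> q))):
    T ~(~p | ((q & q) <-> q)): α-rule — add F ~p, F ((q & q) <-> q).
    T (s -> q): β-rule — branch into F s  //  T q.
      branch 1.1 (add F s):
        × closes — contains both s and ~s.
      branch 1.2 (add T q):
        F ((q & q) <-> q): β-rule — branch into T (q & q), F q  //  F (q & q), T q.
          branch 1.2.1 (add T (q & q), F q):
            × closes — contains both q and ~q.
          branch 1.2.2 (add F (q & q), T q):
            F (q & q): β-rule — branch into F q  //  F q.
              branch 1.2.2.1 (add F q):
                × closes — contains both q and ~q.
              branch 1.2.2.2 (add F q):
                × closes — contains both q and ~q.
  branch 2 (add T r):
    T (s -> q): β-rule — branch into F s  //  T q.
      branch 2.1 (add F s):
        × closes — contains both s and ~s.
      branch 2.2 (add T q):
        ○ open, literals {q=T, r=T, s=T}.
5 branches closed, 1 open.
An open branch gives a countermodel: q=T, r=T, s=T (unmentioned atoms arbitrary); the premises hold there but the conclusion fails.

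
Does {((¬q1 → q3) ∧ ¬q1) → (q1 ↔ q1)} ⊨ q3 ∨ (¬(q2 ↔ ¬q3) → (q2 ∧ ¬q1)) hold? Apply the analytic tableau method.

Initial set: {(((¬q1 → q3) ∧ ¬q1) → (q1 ↔ q1)); ¬(q3 ∨ (¬(q2 ↔ ¬q3) → (q2 ∧ ¬q1)))}.
¬(q3 ∨ (¬(q2 ↔ ¬q3) → (q2 ∧ ¬q1))): α-rule — add ¬q3, ¬(¬(q2 ↔ ¬q3) → (q2 ∧ ¬q1)).
¬(¬(q2 ↔ ¬q3) → (q2 ∧ ¬q1)): α-rule — add ¬(q2 ↔ ¬q3), ¬(q2 ∧ ¬q1).
(((¬q1 → q3) ∧ ¬q1) → (q1 ↔ q1)): β-rule — branch into ¬((¬q1 → q3) ∧ ¬q1)  //  (q1 ↔ q1).
  branch 1 (add ¬((¬q1 → q3) ∧ ¬q1)):
    ¬(q2 ↔ ¬q3): β-rule — branch into q2, ¬¬q3  //  ¬q2, ¬q3.
      branch 1.1 (add q2, ¬¬q3):
        × closes — contains both q3 and ¬q3.
      branch 1.2 (add ¬q2, ¬q3):
        ¬(q2 ∧ ¬q1): β-rule — branch into ¬q2  //  ¬¬q1.
          branch 1.2.1 (add ¬q2):
            ¬((¬q1 → q3) ∧ ¬q1): β-rule — branch into ¬(¬q1 → q3)  //  ¬¬q1.
              branch 1.2.1.1 (add ¬(¬q1 → q3)):
                ¬(¬q1 → q3): α-rule — add ¬q1, ¬q3.
                ○ open, literals {q1=false, q2=false, q3=false}.
              branch 1.2.1.2 (add ¬¬q1):
                ○ open, literals {q1=true, q2=false, q3=false}.
          branch 1.2.2 (add ¬¬q1):
            ¬((¬q1 → q3) ∧ ¬q1): β-rule — branch into ¬(¬q1 → q3)  //  ¬¬q1.
              branch 1.2.2.1 (add ¬(¬q1 → q3)):
                ¬(¬q1 → q3): α-rule — add ¬q1, ¬q3.
                × closes — contains both q1 and ¬q1.
              branch 1.2.2.2 (add ¬¬q1):
                ○ open, literals {q1=true, q2=false, q3=false}.
  branch 2 (add (q1 ↔ q1)):
    ¬(q2 ↔ ¬q3): β-rule — branch into q2, ¬¬q3  //  ¬q2, ¬q3.
      branch 2.1 (add q2, ¬¬q3):
        × closes — contains both q3 and ¬q3.
      branch 2.2 (add ¬q2, ¬q3):
        ¬(q2 ∧ ¬q1): β-rule — branch into ¬q2  //  ¬¬q1.
          branch 2.2.1 (add ¬q2):
            (q1 ↔ q1): β-rule — branch into q1, q1  //  ¬q1, ¬q1.
              branch 2.2.1.1 (add q1, q1):
                ○ open, literals {q1=true, q2=false, q3=false}.
              branch 2.2.1.2 (add ¬q1, ¬q1):
                ○ open, literals {q1=false, q2=false, q3=false}.
          branch 2.2.2 (add ¬¬q1):
            (q1 ↔ q1): β-rule — branch into q1, q1  //  ¬q1, ¬q1.
              branch 2.2.2.1 (add q1, q1):
                ○ open, literals {q1=true, q2=false, q3=false}.
              branch 2.2.2.2 (add ¬q1, ¬q1):
                × closes — contains both q1 and ¬q1.
4 branches closed, 6 open.
An open branch gives a countermodel: q1=false, q2=false, q3=false (unmentioned atoms arbitrary); the premises hold there but the conclusion fails.

No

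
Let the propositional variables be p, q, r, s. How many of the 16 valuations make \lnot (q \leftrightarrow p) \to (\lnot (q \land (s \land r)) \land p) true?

Initial set: {T (\lnot (q \leftrightarrow p) \to (\lnot (q \land (s \land r)) \land p))}.
T (\lnot (q \leftrightarrow p) \to (\lnot (q \land (s \land r)) \land p)): β-rule — branch into F \lnot (q \leftrightarrow p)  //  T (\lnot (q \land (s \land r)) \land p).
  branch 1 (add F \lnot (q \leftrightarrow p)):
    F \lnot (q \leftrightarrow p): β-rule — branch into T q, T p  //  F q, F p.
      branch 1.1 (add T q, T p):
        ○ open, literals {p=T, q=T}.
      branch 1.2 (add F q, F p):
        ○ open, literals {p=F, q=F}.
  branch 2 (add T (\lnot (q \land (s \land r)) \land p)):
    T (\lnot (q \land (s \land r)) \land p): α-rule — add T \lnot (q \land (s \land r)), T p.
    T \lnot (q \land (s \land r)): β-rule — branch into F q  //  F (s \land r).
      branch 2.1 (add F q):
        ○ open, literals {p=T, q=F}.
      branch 2.2 (add F (s \land r)):
        F (s \land r): β-rule — branch into F s  //  F r.
          branch 2.2.1 (add F s):
            ○ open, literals {p=T, s=F}.
          branch 2.2.2 (add F r):
            ○ open, literals {p=T, r=F}.
0 branches closed, 5 open.
Each open branch fixes some atoms; the unmentioned ones are free. Counting distinct full assignments: branch {p=T, q=T} (r, s) contributes 4 new; branch {p=F, q=F} (r, s) contributes 4 new; branch {p=T, q=F} (r, s) contributes 4 new; branch {p=T, s=F} (q, r) contributes 0 new; branch {p=T, r=F} (q, s) contributes 0 new. Total: 12.

12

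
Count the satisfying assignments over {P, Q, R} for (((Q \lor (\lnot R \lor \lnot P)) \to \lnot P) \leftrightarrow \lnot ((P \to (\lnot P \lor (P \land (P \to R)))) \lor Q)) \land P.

Initial set: {((((Q \lor (\lnot R \lor \lnot P)) \to \lnot P) \leftrightarrow \lnot ((P \to (\lnot P \lor (P \land (P \to R)))) \lor Q)) \land P)}.
((((Q \lor (\lnot R \lor \lnot P)) \to \lnot P) \leftrightarrow \lnot ((P \to (\lnot P \lor (P \land (P \to R)))) \lor Q)) \land P): α-rule — add (((Q \lor (\lnot R \lor \lnot P)) \to \lnot P) \leftrightarrow \lnot ((P \to (\lnot P \lor (P \land (P \to R)))) \lor Q)), P.
(((Q \lor (\lnot R \lor \lnot P)) \to \lnot P) \leftrightarrow \lnot ((P \to (\lnot P \lor (P \land (P \to R)))) \lor Q)): β-rule — branch into ((Q \lor (\lnot R \lor \lnot P)) \to \lnot P), \lnot ((P \to (\lnot P \lor (P \land (P \to R)))) \lor Q)  //  \lnot ((Q \lor (\lnot R \lor \lnot P)) \to \lnot P), \lnot \lnot ((P \to (\lnot P \lor (P \land (P \to R)))) \lor Q).
  branch 1 (add ((Q \lor (\lnot R \lor \lnot P)) \to \lnot P), \lnot ((P \to (\lnot P \lor (P \land (P \to R)))) \lor Q)):
    \lnot ((P \to (\lnot P \lor (P \land (P \to R)))) \lor Q): α-rule — add \lnot (P \to (\lnot P \lor (P \land (P \to R)))), \lnot Q.
    \lnot (P \to (\lnot P \lor (P \land (P \to R)))): α-rule — add P, \lnot (\lnot P \lor (P \land (P \to R))).
    \lnot (\lnot P \lor (P \land (P \to R))): α-rule — add \lnot \lnot P, \lnot (P \land (P \to R)).
    ((Q \lor (\lnot R \lor \lnot P)) \to \lnot P): β-rule — branch into \lnot (Q \lor (\lnot R \lor \lnot P))  //  \lnot P.
      branch 1.1 (add \lnot (Q \lor (\lnot R \lor \lnot P))):
        \lnot (Q \lor (\lnot R \lor \lnot P)): α-rule — add \lnot Q, \lnot (\lnot R \lor \lnot P).
        \lnot (\lnot R \lor \lnot P): α-rule — add \lnot \lnot R, \lnot \lnot P.
        \lnot (P \land (P \to R)): β-rule — branch into \lnot P  //  \lnot (P \to R).
          branch 1.1.1 (add \lnot P):
            × closes — contains both P and \lnot P.
          branch 1.1.2 (add \lnot (P \to R)):
            \lnot (P \to R): α-rule — add P, \lnot R.
            × closes — contains both R and \lnot R.
      branch 1.2 (add \lnot P):
        × closes — contains both P and \lnot P.
  branch 2 (add \lnot ((Q \lor (\lnot R \lor \lnot P)) \to \lnot P), \lnot \lnot ((P \to (\lnot P \lor (P \land (P \to R)))) \lor Q)):
    \lnot ((Q \lor (\lnot R \lor \lnot P)) \to \lnot P): α-rule — add (Q \lor (\lnot R \lor \lnot P)), \lnot \lnot P.
    \lnot \lnot ((P \to (\lnot P \lor (P \land (P \to R)))) \lor Q): β-rule — branch into (P \to (\lnot P \lor (P \land (P \to R))))  //  Q.
      branch 2.1 (add (P \to (\lnot P \lor (P \land (P \to R))))):
        (Q \lor (\lnot R \lor \lnot P)): β-rule — branch into Q  //  (\lnot R \lor \lnot P).
          branch 2.1.1 (add Q):
            (P \to (\lnot P \lor (P \land (P \to R)))): β-rule — branch into \lnot P  //  (\lnot P \lor (P \land (P \to R))).
              branch 2.1.1.1 (add \lnot P):
                × closes — contains both P and \lnot P.
              branch 2.1.1.2 (add (\lnot P \lor (P \land (P \to R)))):
                (\lnot P \lor (P \land (P \to R))): β-rule — branch into \lnot P  //  (P \land (P \to R)).
                  branch 2.1.1.2.1 (add \lnot P):
                    × closes — contains both P and \lnot P.
                  branch 2.1.1.2.2 (add (P \land (P \to R))):
                    (P \land (P \to R)): α-rule — add P, (P \to R).
                    (P \to R): β-rule — branch into \lnot P  //  R.
                      branch 2.1.1.2.2.1 (add \lnot P):
                        × closes — contains both P and \lnot P.
                      branch 2.1.1.2.2.2 (add R):
                        ○ open, literals {P=true, Q=true, R=true}.
          branch 2.1.2 (add (\lnot R \lor \lnot P)):
            (P \to (\lnot P \lor (P \land (P \to R)))): β-rule — branch into \lnot P  //  (\lnot P \lor (P \land (P \to R))).
              branch 2.1.2.1 (add \lnot P):
                × closes — contains both P and \lnot P.
              branch 2.1.2.2 (add (\lnot P \lor (P \land (P \to R)))):
                (\lnot R \lor \lnot P): β-rule — branch into \lnot R  //  \lnot P.
                  branch 2.1.2.2.1 (add \lnot R):
                    (\lnot P \lor (P \land (P \to R))): β-rule — branch into \lnot P  //  (P \land (P \to R)).
                      branch 2.1.2.2.1.1 (add \lnot P):
                        × closes — contains both P and \lnot P.
                      branch 2.1.2.2.1.2 (add (P \land (P \to R))):
                        (P \land (P \to R)): α-rule — add P, (P \to R).
                        (P \to R): β-rule — branch into \lnot P  //  R.
                          branch 2.1.2.2.1.2.1 (add \lnot P):
                            × closes — contains both P and \lnot P.
                          branch 2.1.2.2.1.2.2 (add R):
                            × closes — contains both R and \lnot R.
                  branch 2.1.2.2.2 (add \lnot P):
                    × closes — contains both P and \lnot P.
      branch 2.2 (add Q):
        (Q \lor (\lnot R \lor \lnot P)): β-rule — branch into Q  //  (\lnot R \lor \lnot P).
          branch 2.2.1 (add Q):
            ○ open, literals {P=true, Q=true}.
          branch 2.2.2 (add (\lnot R \lor \lnot P)):
            (\lnot R \lor \lnot P): β-rule — branch into \lnot R  //  \lnot P.
              branch 2.2.2.1 (add \lnot R):
                ○ open, literals {P=true, Q=true, R=false}.
              branch 2.2.2.2 (add \lnot P):
                × closes — contains both P and \lnot P.
12 branches closed, 3 open.
Each open branch fixes some atoms; the unmentioned ones are free. Counting distinct full assignments: branch {P=true, Q=true, R=true} (none free) contributes 1 new; branch {P=true, Q=true} (R) contributes 1 new; branch {P=true, Q=true, R=false} (none free) contributes 0 new. Total: 2.

2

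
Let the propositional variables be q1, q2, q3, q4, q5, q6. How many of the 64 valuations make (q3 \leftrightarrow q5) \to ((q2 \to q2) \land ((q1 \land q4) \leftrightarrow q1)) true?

56

Initial set: {((q3 \leftrightarrow q5) \to ((q2 \to q2) \land ((q1 \land q4) \leftrightarrow q1)))}.
((q3 \leftrightarrow q5) \to ((q2 \to q2) \land ((q1 \land q4) \leftrightarrow q1))): β-rule — branch into \lnot (q3 \leftrightarrow q5)  //  ((q2 \to q2) \land ((q1 \land q4) \leftrightarrow q1)).
  branch 1 (add \lnot (q3 \leftrightarrow q5)):
    \lnot (q3 \leftrightarrow q5): β-rule — branch into q3, \lnot q5  //  \lnot q3, q5.
      branch 1.1 (add q3, \lnot q5):
        ○ open, literals {q3=true, q5=false}.
      branch 1.2 (add \lnot q3, q5):
        ○ open, literals {q3=false, q5=true}.
  branch 2 (add ((q2 \to q2) \land ((q1 \land q4) \leftrightarrow q1))):
    ((q2 \to q2) \land ((q1 \land q4) \leftrightarrow q1)): α-rule — add (q2 \to q2), ((q1 \land q4) \leftrightarrow q1).
    (q2 \to q2): β-rule — branch into \lnot q2  //  q2.
      branch 2.1 (add \lnot q2):
        ((q1 \land q4) \leftrightarrow q1): β-rule — branch into (q1 \land q4), q1  //  \lnot (q1 \land q4), \lnot q1.
          branch 2.1.1 (add (q1 \land q4), q1):
            (q1 \land q4): α-rule — add q1, q4.
            ○ open, literals {q1=true, q2=false, q4=true}.
          branch 2.1.2 (add \lnot (q1 \land q4), \lnot q1):
            \lnot (q1 \land q4): β-rule — branch into \lnot q1  //  \lnot q4.
              branch 2.1.2.1 (add \lnot q1):
                ○ open, literals {q1=false, q2=false}.
              branch 2.1.2.2 (add \lnot q4):
                ○ open, literals {q1=false, q2=false, q4=false}.
      branch 2.2 (add q2):
        ((q1 \land q4) \leftrightarrow q1): β-rule — branch into (q1 \land q4), q1  //  \lnot (q1 \land q4), \lnot q1.
          branch 2.2.1 (add (q1 \land q4), q1):
            (q1 \land q4): α-rule — add q1, q4.
            ○ open, literals {q1=true, q2=true, q4=true}.
          branch 2.2.2 (add \lnot (q1 \land q4), \lnot q1):
            \lnot (q1 \land q4): β-rule — branch into \lnot q1  //  \lnot q4.
              branch 2.2.2.1 (add \lnot q1):
                ○ open, literals {q1=false, q2=true}.
              branch 2.2.2.2 (add \lnot q4):
                ○ open, literals {q1=false, q2=true, q4=false}.
0 branches closed, 8 open.
Each open branch fixes some atoms; the unmentioned ones are free. Counting distinct full assignments: branch {q3=true, q5=false} (q1, q2, q4, q6) contributes 16 new; branch {q3=false, q5=true} (q1, q2, q4, q6) contributes 16 new; branch {q1=true, q2=false, q4=true} (q3, q5, q6) contributes 4 new; branch {q1=false, q2=false} (q3, q4, q5, q6) contributes 8 new; branch {q1=false, q2=false, q4=false} (q3, q5, q6) contributes 0 new; branch {q1=true, q2=true, q4=true} (q3, q5, q6) contributes 4 new; branch {q1=false, q2=true} (q3, q4, q5, q6) contributes 8 new; branch {q1=false, q2=true, q4=false} (q3, q5, q6) contributes 0 new. Total: 56.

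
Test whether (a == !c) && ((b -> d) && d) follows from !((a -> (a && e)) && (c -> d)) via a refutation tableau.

No

Initial set: {T !((a -> (a && e)) && (c -> d)); F ((a == !c) && ((b -> d) && d))}.
T !((a -> (a && e)) && (c -> d)): β-rule — branch into F (a -> (a && e))  //  F (c -> d).
  branch 1 (add F (a -> (a && e))):
    F (a -> (a && e)): α-rule — add T a, F (a && e).
    F ((a == !c) && ((b -> d) && d)): β-rule — branch into F (a == !c)  //  F ((b -> d) && d).
      branch 1.1 (add F (a == !c)):
        F (a && e): β-rule — branch into F a  //  F e.
          branch 1.1.1 (add F a):
            × closes — contains both a and !a.
          branch 1.1.2 (add F e):
            F (a == !c): β-rule — branch into T a, F !c  //  F a, T !c.
              branch 1.1.2.1 (add T a, F !c):
                ○ open, literals {a=T, c=T, e=F}.
              branch 1.1.2.2 (add F a, T !c):
                × closes — contains both a and !a.
      branch 1.2 (add F ((b -> d) && d)):
        F (a && e): β-rule — branch into F a  //  F e.
          branch 1.2.1 (add F a):
            × closes — contains both a and !a.
          branch 1.2.2 (add F e):
            F ((b -> d) && d): β-rule — branch into F (b -> d)  //  F d.
              branch 1.2.2.1 (add F (b -> d)):
                F (b -> d): α-rule — add T b, F d.
                ○ open, literals {a=T, b=T, d=F, e=F}.
              branch 1.2.2.2 (add F d):
                ○ open, literals {a=T, d=F, e=F}.
  branch 2 (add F (c -> d)):
    F (c -> d): α-rule — add T c, F d.
    F ((a == !c) && ((b -> d) && d)): β-rule — branch into F (a == !c)  //  F ((b -> d) && d).
      branch 2.1 (add F (a == !c)):
        F (a == !c): β-rule — branch into T a, F !c  //  F a, T !c.
          branch 2.1.1 (add T a, F !c):
            ○ open, literals {a=T, c=T, d=F}.
          branch 2.1.2 (add F a, T !c):
            × closes — contains both c and !c.
      branch 2.2 (add F ((b -> d) && d)):
        F ((b -> d) && d): β-rule — branch into F (b -> d)  //  F d.
          branch 2.2.1 (add F (b -> d)):
            F (b -> d): α-rule — add T b, F d.
            ○ open, literals {b=T, c=T, d=F}.
          branch 2.2.2 (add F d):
            ○ open, literals {c=T, d=F}.
4 branches closed, 6 open.
An open branch gives a countermodel: a=T, c=T, e=F (unmentioned atoms arbitrary); the premises hold there but the conclusion fails.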